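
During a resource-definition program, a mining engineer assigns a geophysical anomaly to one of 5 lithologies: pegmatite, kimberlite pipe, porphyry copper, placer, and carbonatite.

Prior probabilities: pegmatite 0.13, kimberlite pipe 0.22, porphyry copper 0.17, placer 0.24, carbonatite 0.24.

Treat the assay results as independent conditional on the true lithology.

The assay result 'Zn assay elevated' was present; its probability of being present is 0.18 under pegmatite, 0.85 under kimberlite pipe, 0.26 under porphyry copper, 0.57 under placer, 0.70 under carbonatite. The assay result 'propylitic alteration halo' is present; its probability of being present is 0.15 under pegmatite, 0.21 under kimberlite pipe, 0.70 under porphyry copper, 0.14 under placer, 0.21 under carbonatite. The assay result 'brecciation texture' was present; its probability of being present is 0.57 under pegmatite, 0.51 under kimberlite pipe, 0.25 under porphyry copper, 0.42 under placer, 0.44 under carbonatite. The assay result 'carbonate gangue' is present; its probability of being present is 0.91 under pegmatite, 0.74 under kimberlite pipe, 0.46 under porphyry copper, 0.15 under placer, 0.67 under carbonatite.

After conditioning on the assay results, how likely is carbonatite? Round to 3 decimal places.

0.327

For each hypothesis, the unnormalized posterior weight is prior × product of the assay result likelihoods:
  pegmatite: 0.13 × 0.18 × 0.15 × 0.57 × 0.91 = 0.0018206
  kimberlite pipe: 0.22 × 0.85 × 0.21 × 0.51 × 0.74 = 0.01482
  porphyry copper: 0.17 × 0.26 × 0.70 × 0.25 × 0.46 = 0.0035581
  placer: 0.24 × 0.57 × 0.14 × 0.42 × 0.15 = 0.0012066
  carbonatite: 0.24 × 0.70 × 0.21 × 0.44 × 0.67 = 0.010401
Normalizing constant Z = 0.0018206 + 0.01482 + 0.0035581 + 0.0012066 + 0.010401 = 0.031806.
P(carbonatite | evidence) = 0.010401 / 0.031806 ≈ 0.327.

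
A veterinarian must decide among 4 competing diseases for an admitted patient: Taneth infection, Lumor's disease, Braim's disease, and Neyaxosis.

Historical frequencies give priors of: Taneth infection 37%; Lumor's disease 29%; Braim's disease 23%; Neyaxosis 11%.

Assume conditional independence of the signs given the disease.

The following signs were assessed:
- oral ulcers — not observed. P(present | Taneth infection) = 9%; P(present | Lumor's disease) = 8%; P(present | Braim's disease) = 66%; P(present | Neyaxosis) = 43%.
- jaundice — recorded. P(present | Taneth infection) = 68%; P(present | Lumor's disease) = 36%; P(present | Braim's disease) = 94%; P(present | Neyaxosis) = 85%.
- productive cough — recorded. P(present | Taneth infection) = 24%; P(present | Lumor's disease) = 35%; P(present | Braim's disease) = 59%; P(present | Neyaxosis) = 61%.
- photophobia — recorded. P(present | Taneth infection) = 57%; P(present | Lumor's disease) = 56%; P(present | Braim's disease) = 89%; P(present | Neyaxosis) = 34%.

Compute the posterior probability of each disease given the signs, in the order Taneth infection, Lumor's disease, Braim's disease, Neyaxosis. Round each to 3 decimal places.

0.314, 0.189, 0.387, 0.111

Multiply each prior by the joint likelihood of the sign pattern (using 1 − P(present | H) for each absent sign):
  Taneth infection: 0.37 × (1 − 0.09) × 0.68 × 0.24 × 0.57 = 0.031321
  Lumor's disease: 0.29 × (1 − 0.08) × 0.36 × 0.35 × 0.56 = 0.018825
  Braim's disease: 0.23 × (1 − 0.66) × 0.94 × 0.59 × 0.89 = 0.038599
  Neyaxosis: 0.11 × (1 − 0.43) × 0.85 × 0.61 × 0.34 = 0.011053
Normalizing constant Z = 0.031321 + 0.018825 + 0.038599 + 0.011053 = 0.099799.
P(Taneth infection | evidence) = 0.031321 / 0.099799 ≈ 0.314
P(Lumor's disease | evidence) = 0.018825 / 0.099799 ≈ 0.189
P(Braim's disease | evidence) = 0.038599 / 0.099799 ≈ 0.387
P(Neyaxosis | evidence) = 0.011053 / 0.099799 ≈ 0.111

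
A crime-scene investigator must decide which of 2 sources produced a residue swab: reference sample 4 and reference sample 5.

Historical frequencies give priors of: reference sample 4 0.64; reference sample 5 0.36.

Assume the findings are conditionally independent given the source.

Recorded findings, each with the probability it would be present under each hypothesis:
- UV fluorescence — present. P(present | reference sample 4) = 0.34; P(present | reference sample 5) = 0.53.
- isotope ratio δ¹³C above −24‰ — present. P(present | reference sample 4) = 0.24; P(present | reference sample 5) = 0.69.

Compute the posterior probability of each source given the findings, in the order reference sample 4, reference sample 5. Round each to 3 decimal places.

Multiply each prior by the joint likelihood of the evidence pattern:
  reference sample 4: 0.64 × 0.34 × 0.24 = 0.052224
  reference sample 5: 0.36 × 0.53 × 0.69 = 0.13165
The unnormalized weights sum to 0.18388.
P(reference sample 4 | evidence) = 0.052224 / 0.18388 ≈ 0.284
P(reference sample 5 | evidence) = 0.13165 / 0.18388 ≈ 0.716

0.284, 0.716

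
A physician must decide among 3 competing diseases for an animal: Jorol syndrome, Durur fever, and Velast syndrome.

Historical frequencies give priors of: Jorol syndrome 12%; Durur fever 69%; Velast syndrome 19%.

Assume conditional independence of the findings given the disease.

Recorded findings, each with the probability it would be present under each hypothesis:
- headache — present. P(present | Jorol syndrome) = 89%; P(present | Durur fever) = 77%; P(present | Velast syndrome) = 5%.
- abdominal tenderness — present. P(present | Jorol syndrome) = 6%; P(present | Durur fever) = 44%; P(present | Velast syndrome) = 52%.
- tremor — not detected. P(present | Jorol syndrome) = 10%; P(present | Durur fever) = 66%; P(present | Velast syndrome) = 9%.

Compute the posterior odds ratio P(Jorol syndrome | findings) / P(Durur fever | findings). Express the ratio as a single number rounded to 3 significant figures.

Posterior odds equal prior odds times the likelihood ratio; only the two competing hypotheses matter (using 1 − P(present | H) for each absent finding).
  Jorol syndrome: 0.12 × 0.89 × 0.06 × (1 − 0.10) = 0.0057672
  Durur fever: 0.69 × 0.77 × 0.44 × (1 − 0.66) = 0.079482
Odds(Jorol syndrome : Durur fever) = 0.0057672 / 0.079482 ≈ 0.0726.

0.0726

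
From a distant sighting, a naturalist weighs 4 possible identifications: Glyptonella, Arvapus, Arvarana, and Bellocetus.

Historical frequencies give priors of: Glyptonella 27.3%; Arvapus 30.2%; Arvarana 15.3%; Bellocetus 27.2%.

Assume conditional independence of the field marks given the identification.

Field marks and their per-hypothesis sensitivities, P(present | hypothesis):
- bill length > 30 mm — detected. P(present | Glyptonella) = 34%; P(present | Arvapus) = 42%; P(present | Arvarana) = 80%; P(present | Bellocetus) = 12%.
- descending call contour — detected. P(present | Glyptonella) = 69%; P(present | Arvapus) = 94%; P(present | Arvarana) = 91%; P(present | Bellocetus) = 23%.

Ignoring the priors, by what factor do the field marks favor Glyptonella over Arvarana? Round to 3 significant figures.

0.322

The Bayes factor is the ratio of the joint likelihoods of the field mark pattern under the two hypotheses.
  Glyptonella: 0.34 × 0.69 = 0.2346
  Arvarana: 0.80 × 0.91 = 0.728
Bayes factor = 0.2346 / 0.728 ≈ 0.322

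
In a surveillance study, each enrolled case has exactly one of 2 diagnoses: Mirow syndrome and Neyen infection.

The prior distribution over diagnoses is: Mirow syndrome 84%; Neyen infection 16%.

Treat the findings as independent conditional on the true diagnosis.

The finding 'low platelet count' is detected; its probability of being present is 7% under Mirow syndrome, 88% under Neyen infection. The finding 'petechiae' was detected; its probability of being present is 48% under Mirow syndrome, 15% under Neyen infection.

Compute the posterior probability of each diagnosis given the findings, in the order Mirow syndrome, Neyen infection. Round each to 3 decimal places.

For each hypothesis, the unnormalized posterior weight is prior × product of the finding likelihoods:
  Mirow syndrome: 0.84 × 0.07 × 0.48 = 0.028224
  Neyen infection: 0.16 × 0.88 × 0.15 = 0.02112
The unnormalized weights sum to 0.049344.
P(Mirow syndrome | evidence) = 0.028224 / 0.049344 ≈ 0.572
P(Neyen infection | evidence) = 0.02112 / 0.049344 ≈ 0.428

0.572, 0.428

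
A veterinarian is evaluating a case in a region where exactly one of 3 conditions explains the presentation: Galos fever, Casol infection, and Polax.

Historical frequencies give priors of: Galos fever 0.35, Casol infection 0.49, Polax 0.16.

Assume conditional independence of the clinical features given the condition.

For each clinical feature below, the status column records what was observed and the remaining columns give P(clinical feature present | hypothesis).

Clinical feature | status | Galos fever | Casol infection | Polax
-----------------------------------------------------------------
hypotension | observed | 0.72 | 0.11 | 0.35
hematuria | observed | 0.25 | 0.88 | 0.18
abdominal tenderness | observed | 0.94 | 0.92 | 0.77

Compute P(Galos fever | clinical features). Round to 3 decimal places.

Multiply each prior by the joint likelihood of the clinical feature pattern:
  Galos fever: 0.35 × 0.72 × 0.25 × 0.94 = 0.05922
  Casol infection: 0.49 × 0.11 × 0.88 × 0.92 = 0.043637
  Polax: 0.16 × 0.35 × 0.18 × 0.77 = 0.0077616
Normalizing constant Z = 0.05922 + 0.043637 + 0.0077616 = 0.11062.
P(Galos fever | evidence) = 0.05922 / 0.11062 ≈ 0.535.

0.535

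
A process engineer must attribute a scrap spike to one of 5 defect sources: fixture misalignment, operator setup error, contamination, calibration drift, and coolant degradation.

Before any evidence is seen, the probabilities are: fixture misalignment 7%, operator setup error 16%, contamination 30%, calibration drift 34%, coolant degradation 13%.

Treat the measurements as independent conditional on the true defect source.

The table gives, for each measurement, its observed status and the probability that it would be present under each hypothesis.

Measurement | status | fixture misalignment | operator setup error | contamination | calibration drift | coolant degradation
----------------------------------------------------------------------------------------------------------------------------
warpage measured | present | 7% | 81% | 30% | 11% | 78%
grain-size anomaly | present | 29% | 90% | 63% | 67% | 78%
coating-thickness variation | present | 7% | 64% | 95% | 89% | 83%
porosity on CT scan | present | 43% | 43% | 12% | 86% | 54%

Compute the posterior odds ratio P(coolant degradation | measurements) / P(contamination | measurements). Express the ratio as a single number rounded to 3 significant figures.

5.48

Posterior odds equal prior odds times the likelihood ratio; only the two competing hypotheses matter.
  coolant degradation: 0.13 × 0.78 × 0.78 × 0.83 × 0.54 = 0.035449
  contamination: 0.30 × 0.30 × 0.63 × 0.95 × 0.12 = 0.0064638
Posterior odds = 0.035449 / 0.0064638 ≈ 5.48.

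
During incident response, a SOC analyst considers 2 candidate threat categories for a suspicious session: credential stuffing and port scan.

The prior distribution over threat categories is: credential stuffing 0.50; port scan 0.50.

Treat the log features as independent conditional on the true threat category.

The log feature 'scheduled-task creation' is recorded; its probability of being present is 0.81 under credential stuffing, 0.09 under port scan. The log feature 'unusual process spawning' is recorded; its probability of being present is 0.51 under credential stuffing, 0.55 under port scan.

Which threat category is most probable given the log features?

By Bayes' rule with conditional independence, the unnormalized weight for each hypothesis is prior × ∏ likelihoods:
  credential stuffing: 0.50 × 0.81 × 0.51 = 0.20655
  port scan: 0.50 × 0.09 × 0.55 = 0.02475
The unnormalized weights sum to 0.2313.
P(credential stuffing | evidence) ≈ 0.20655 / 0.2313 ≈ 0.893
P(port scan | evidence) ≈ 0.02475 / 0.2313 ≈ 0.107
The largest is 0.893, so credential stuffing is most probable.

credential stuffing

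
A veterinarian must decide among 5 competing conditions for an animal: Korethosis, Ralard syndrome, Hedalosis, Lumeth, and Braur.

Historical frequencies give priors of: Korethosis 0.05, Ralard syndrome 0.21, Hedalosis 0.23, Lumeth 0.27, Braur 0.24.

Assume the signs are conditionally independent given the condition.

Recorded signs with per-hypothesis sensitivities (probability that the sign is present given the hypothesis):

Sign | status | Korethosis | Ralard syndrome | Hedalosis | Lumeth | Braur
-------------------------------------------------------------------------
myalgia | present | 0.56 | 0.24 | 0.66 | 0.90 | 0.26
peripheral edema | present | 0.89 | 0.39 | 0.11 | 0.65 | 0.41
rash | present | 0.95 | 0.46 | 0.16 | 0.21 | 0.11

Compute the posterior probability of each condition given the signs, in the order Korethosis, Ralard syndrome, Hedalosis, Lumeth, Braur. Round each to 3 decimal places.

Multiply each prior by the joint likelihood of the sign pattern:
  Korethosis: 0.05 × 0.56 × 0.89 × 0.95 = 0.023674
  Ralard syndrome: 0.21 × 0.24 × 0.39 × 0.46 = 0.0090418
  Hedalosis: 0.23 × 0.66 × 0.11 × 0.16 = 0.0026717
  Lumeth: 0.27 × 0.90 × 0.65 × 0.21 = 0.033169
  Braur: 0.24 × 0.26 × 0.41 × 0.11 = 0.0028142
Marginal likelihood of the evidence = 0.071371.
P(Korethosis | evidence) = 0.023674 / 0.071371 ≈ 0.332
P(Ralard syndrome | evidence) = 0.0090418 / 0.071371 ≈ 0.127
P(Hedalosis | evidence) = 0.0026717 / 0.071371 ≈ 0.037
P(Lumeth | evidence) = 0.033169 / 0.071371 ≈ 0.465
P(Braur | evidence) = 0.0028142 / 0.071371 ≈ 0.039

0.332, 0.127, 0.037, 0.465, 0.039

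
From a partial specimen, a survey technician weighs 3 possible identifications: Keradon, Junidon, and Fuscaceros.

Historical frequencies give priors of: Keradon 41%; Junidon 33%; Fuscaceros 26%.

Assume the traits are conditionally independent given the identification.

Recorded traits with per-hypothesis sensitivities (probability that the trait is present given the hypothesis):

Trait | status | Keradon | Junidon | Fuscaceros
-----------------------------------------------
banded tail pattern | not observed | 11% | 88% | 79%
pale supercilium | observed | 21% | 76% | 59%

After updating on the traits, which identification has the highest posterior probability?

Multiply each prior by the joint likelihood of the trait pattern (using 1 − P(present | H) for each absent trait):
  Keradon: 0.41 × (1 − 0.11) × 0.21 = 0.076629
  Junidon: 0.33 × (1 − 0.88) × 0.76 = 0.030096
  Fuscaceros: 0.26 × (1 − 0.79) × 0.59 = 0.032214
The unnormalized weights sum to 0.13894.
P(Keradon | evidence) ≈ 0.076629 / 0.13894 ≈ 0.552
P(Junidon | evidence) ≈ 0.030096 / 0.13894 ≈ 0.217
P(Fuscaceros | evidence) ≈ 0.032214 / 0.13894 ≈ 0.232
The largest is 0.552, so Keradon is most probable.

Keradon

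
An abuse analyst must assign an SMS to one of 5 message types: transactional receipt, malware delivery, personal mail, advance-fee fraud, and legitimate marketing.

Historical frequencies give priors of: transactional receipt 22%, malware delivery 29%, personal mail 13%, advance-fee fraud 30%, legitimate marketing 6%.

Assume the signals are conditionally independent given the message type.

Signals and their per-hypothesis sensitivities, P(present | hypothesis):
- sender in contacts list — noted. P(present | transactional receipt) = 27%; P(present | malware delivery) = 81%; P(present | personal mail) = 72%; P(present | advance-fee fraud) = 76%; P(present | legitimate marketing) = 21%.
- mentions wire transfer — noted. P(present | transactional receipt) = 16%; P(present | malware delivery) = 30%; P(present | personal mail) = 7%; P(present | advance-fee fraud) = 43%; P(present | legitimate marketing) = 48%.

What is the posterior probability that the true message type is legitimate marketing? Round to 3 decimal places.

Multiply each prior by the joint likelihood of the signal pattern:
  transactional receipt: 0.22 × 0.27 × 0.16 = 0.009504
  malware delivery: 0.29 × 0.81 × 0.30 = 0.07047
  personal mail: 0.13 × 0.72 × 0.07 = 0.006552
  advance-fee fraud: 0.30 × 0.76 × 0.43 = 0.09804
  legitimate marketing: 0.06 × 0.21 × 0.48 = 0.006048
Normalizing constant Z = 0.009504 + 0.07047 + 0.006552 + 0.09804 + 0.006048 = 0.19061.
P(legitimate marketing | evidence) = 0.006048 / 0.19061 ≈ 0.032.

0.032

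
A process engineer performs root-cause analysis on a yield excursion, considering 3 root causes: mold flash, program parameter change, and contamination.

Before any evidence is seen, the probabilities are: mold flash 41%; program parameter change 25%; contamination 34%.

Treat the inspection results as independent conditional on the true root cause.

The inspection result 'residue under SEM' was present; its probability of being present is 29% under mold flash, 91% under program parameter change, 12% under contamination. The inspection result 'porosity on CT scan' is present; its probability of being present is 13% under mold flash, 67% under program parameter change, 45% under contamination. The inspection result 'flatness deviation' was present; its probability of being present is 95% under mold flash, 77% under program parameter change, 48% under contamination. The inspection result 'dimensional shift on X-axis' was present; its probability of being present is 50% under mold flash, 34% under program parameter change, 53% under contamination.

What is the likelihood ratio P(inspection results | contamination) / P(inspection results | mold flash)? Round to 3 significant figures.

0.767

Take the product of per-inspection result likelihoods under each hypothesis, then divide.
  contamination: 0.12 × 0.45 × 0.48 × 0.53 = 0.013738
  mold flash: 0.29 × 0.13 × 0.95 × 0.50 = 0.017907
Bayes factor = 0.013738 / 0.017907 ≈ 0.767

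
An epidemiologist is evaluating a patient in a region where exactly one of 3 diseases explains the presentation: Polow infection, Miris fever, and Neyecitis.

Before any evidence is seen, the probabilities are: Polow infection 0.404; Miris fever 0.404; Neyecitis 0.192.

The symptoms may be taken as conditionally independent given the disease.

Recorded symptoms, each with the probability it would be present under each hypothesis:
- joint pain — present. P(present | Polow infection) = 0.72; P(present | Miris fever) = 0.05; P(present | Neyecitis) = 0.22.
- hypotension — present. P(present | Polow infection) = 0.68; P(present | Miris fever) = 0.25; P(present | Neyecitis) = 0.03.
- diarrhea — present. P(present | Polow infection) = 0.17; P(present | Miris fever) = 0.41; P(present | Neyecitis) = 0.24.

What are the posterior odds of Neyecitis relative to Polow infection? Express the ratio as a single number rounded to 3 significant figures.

0.00904

The normalizing constant cancels in an odds ratio, so compute prior × likelihood for the two hypotheses only:
  Neyecitis: 0.192 × 0.22 × 0.03 × 0.24 = 0.00030413
  Polow infection: 0.404 × 0.72 × 0.68 × 0.17 = 0.033626
Posterior odds = 0.00030413 / 0.033626 ≈ 0.00904.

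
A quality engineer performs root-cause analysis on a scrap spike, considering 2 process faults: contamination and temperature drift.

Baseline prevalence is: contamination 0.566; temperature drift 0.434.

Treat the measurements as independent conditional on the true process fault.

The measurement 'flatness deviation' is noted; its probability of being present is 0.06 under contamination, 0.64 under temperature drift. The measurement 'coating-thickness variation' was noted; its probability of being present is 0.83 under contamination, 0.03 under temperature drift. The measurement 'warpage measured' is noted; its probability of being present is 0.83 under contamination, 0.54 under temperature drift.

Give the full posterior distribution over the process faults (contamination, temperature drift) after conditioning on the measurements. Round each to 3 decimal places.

By Bayes' rule with conditional independence, the unnormalized weight for each hypothesis is prior × ∏ likelihoods:
  contamination: 0.566 × 0.06 × 0.83 × 0.83 = 0.023395
  temperature drift: 0.434 × 0.64 × 0.03 × 0.54 = 0.0044997
Normalizing constant Z = 0.023395 + 0.0044997 = 0.027895.
P(contamination | evidence) = 0.023395 / 0.027895 ≈ 0.839
P(temperature drift | evidence) = 0.0044997 / 0.027895 ≈ 0.161

0.839, 0.161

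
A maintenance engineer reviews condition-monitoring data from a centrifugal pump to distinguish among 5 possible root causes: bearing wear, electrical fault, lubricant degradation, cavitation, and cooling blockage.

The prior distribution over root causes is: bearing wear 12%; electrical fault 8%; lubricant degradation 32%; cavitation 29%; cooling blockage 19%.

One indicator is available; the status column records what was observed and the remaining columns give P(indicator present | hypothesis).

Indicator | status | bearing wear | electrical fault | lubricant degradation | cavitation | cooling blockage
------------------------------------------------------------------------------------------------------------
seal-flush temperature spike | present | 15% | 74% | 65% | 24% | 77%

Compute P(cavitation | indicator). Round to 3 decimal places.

0.139

By Bayes' rule, the unnormalized weight for each hypothesis is prior × likelihood:
  bearing wear: 0.12 × 0.15 = 0.018
  electrical fault: 0.08 × 0.74 = 0.0592
  lubricant degradation: 0.32 × 0.65 = 0.208
  cavitation: 0.29 × 0.24 = 0.0696
  cooling blockage: 0.19 × 0.77 = 0.1463
Marginal likelihood of the evidence = 0.5011.
P(cavitation | evidence) = 0.0696 / 0.5011 ≈ 0.139.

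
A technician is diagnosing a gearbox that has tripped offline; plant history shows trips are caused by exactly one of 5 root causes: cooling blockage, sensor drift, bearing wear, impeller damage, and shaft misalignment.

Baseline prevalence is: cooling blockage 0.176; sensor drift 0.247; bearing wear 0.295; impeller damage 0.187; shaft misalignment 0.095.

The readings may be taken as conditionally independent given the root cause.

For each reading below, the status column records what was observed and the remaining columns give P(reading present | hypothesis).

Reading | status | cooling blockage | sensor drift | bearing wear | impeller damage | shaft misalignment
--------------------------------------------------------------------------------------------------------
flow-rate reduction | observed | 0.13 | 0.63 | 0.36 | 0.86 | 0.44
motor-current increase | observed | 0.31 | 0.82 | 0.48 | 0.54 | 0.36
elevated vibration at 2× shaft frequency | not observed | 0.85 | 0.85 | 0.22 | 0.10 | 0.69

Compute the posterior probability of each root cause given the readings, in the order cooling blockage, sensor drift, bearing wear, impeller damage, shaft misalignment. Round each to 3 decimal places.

For each hypothesis, the unnormalized posterior weight is prior × product of the reading likelihoods (using 1 − P(present | H) for each absent reading):
  cooling blockage: 0.176 × 0.13 × 0.31 × (1 − 0.85) = 0.0010639
  sensor drift: 0.247 × 0.63 × 0.82 × (1 − 0.85) = 0.01914
  bearing wear: 0.295 × 0.36 × 0.48 × (1 − 0.22) = 0.039761
  impeller damage: 0.187 × 0.86 × 0.54 × (1 − 0.10) = 0.078159
  shaft misalignment: 0.095 × 0.44 × 0.36 × (1 − 0.69) = 0.0046649
Normalizing constant Z = 0.0010639 + 0.01914 + 0.039761 + 0.078159 + 0.0046649 = 0.14279.
P(cooling blockage | evidence) = 0.0010639 / 0.14279 ≈ 0.007
P(sensor drift | evidence) = 0.01914 / 0.14279 ≈ 0.134
P(bearing wear | evidence) = 0.039761 / 0.14279 ≈ 0.278
P(impeller damage | evidence) = 0.078159 / 0.14279 ≈ 0.547
P(shaft misalignment | evidence) = 0.0046649 / 0.14279 ≈ 0.033

0.007, 0.134, 0.278, 0.547, 0.033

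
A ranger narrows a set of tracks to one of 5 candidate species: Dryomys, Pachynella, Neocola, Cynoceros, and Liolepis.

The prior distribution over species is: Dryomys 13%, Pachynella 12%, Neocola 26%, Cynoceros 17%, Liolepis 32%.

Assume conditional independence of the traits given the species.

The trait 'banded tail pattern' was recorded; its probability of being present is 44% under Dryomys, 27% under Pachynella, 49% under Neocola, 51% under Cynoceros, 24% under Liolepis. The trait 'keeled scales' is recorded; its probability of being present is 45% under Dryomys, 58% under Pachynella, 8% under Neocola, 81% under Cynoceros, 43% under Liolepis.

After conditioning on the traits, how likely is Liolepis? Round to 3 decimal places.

0.209

For each hypothesis, the unnormalized posterior weight is prior × product of the trait likelihoods:
  Dryomys: 0.13 × 0.44 × 0.45 = 0.02574
  Pachynella: 0.12 × 0.27 × 0.58 = 0.018792
  Neocola: 0.26 × 0.49 × 0.08 = 0.010192
  Cynoceros: 0.17 × 0.51 × 0.81 = 0.070227
  Liolepis: 0.32 × 0.24 × 0.43 = 0.033024
Normalizing constant Z = 0.02574 + 0.018792 + 0.010192 + 0.070227 + 0.033024 = 0.15798.
P(Liolepis | evidence) = 0.033024 / 0.15798 ≈ 0.209.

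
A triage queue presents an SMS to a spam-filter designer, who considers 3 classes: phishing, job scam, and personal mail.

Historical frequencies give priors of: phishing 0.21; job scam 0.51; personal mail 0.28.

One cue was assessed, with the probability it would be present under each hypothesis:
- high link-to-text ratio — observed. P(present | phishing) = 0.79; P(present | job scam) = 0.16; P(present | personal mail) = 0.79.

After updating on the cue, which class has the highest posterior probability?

By Bayes' rule, the unnormalized weight for each hypothesis is prior × likelihood:
  phishing: 0.21 × 0.79 = 0.1659
  job scam: 0.51 × 0.16 = 0.0816
  personal mail: 0.28 × 0.79 = 0.2212
Marginal likelihood of the evidence = 0.4687.
P(phishing | evidence) ≈ 0.1659 / 0.4687 ≈ 0.354
P(job scam | evidence) ≈ 0.0816 / 0.4687 ≈ 0.174
P(personal mail | evidence) ≈ 0.2212 / 0.4687 ≈ 0.472
The largest is 0.472, so personal mail is most probable.

personal mail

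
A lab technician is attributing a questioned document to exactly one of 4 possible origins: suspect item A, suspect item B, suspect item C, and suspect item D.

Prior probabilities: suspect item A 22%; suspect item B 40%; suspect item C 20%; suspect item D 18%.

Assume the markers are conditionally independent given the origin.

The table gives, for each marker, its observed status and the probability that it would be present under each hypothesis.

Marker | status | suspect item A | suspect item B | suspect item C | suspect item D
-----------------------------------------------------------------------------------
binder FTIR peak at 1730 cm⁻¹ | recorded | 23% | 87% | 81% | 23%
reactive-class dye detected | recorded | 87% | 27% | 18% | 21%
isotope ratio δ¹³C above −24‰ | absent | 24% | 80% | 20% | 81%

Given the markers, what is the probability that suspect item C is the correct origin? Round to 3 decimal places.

0.302

By Bayes' rule with conditional independence, the unnormalized weight for each hypothesis is prior × ∏ likelihoods (using 1 − P(present | H) for each absent marker):
  suspect item A: 0.22 × 0.23 × 0.87 × (1 − 0.24) = 0.033457
  suspect item B: 0.40 × 0.87 × 0.27 × (1 − 0.80) = 0.018792
  suspect item C: 0.20 × 0.81 × 0.18 × (1 − 0.20) = 0.023328
  suspect item D: 0.18 × 0.23 × 0.21 × (1 − 0.81) = 0.0016519
Marginal likelihood of the evidence = 0.077229.
P(suspect item C | evidence) = 0.023328 / 0.077229 ≈ 0.302.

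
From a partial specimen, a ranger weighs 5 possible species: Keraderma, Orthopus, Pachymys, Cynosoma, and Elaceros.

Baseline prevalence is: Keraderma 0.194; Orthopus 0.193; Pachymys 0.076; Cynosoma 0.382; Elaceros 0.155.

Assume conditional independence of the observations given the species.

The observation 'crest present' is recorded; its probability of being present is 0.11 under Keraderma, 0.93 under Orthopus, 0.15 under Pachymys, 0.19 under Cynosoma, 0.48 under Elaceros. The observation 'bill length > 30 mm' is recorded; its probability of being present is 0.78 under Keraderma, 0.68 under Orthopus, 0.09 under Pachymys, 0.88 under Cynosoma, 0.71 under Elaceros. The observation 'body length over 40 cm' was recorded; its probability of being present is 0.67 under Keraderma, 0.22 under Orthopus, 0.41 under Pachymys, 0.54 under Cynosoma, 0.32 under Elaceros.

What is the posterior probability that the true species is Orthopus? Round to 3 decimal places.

For each hypothesis, the unnormalized posterior weight is prior × product of the observation likelihoods:
  Keraderma: 0.194 × 0.11 × 0.78 × 0.67 = 0.011152
  Orthopus: 0.193 × 0.93 × 0.68 × 0.22 = 0.026852
  Pachymys: 0.076 × 0.15 × 0.09 × 0.41 = 0.00042066
  Cynosoma: 0.382 × 0.19 × 0.88 × 0.54 = 0.03449
  Elaceros: 0.155 × 0.48 × 0.71 × 0.32 = 0.016904
Normalizing constant Z = 0.011152 + 0.026852 + 0.00042066 + 0.03449 + 0.016904 = 0.089818.
P(Orthopus | evidence) = 0.026852 / 0.089818 ≈ 0.299.

0.299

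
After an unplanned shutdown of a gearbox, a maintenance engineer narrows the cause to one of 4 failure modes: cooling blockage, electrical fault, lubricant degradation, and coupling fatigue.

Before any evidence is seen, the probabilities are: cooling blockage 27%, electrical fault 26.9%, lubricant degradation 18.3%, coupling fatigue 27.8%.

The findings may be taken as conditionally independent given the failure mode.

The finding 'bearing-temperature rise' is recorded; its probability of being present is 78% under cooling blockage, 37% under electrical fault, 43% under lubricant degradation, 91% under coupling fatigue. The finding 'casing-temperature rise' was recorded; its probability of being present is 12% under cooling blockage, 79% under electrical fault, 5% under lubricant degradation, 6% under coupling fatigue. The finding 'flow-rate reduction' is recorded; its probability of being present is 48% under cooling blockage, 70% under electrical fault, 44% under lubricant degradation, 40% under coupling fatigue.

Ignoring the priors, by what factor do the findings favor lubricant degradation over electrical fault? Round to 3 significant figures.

0.0462

Joint likelihood of the evidence pattern under each hypothesis:
  lubricant degradation: 0.43 × 0.05 × 0.44 = 0.00946
  electrical fault: 0.37 × 0.79 × 0.70 = 0.20461
Bayes factor = 0.00946 / 0.20461 ≈ 0.0462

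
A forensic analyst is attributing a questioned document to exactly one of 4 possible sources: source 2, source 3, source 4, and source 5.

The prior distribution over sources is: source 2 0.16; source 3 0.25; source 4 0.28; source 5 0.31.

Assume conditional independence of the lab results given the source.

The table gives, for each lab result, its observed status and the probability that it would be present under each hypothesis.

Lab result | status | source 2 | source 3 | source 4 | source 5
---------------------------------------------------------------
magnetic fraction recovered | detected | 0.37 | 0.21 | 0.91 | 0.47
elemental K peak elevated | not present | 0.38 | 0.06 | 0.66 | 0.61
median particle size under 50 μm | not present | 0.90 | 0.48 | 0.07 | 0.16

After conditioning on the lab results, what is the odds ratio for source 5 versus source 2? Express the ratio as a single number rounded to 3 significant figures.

Unnormalized posterior weight (prior times the lab result likelihoods) for each of the two hypotheses (using 1 − P(present | H) for each absent lab result):
  source 5: 0.31 × 0.47 × (1 − 0.61) × (1 − 0.16) = 0.047731
  source 2: 0.16 × 0.37 × (1 − 0.38) × (1 − 0.90) = 0.0036704
Posterior odds = 0.047731 / 0.0036704 ≈ 13.0.

13.0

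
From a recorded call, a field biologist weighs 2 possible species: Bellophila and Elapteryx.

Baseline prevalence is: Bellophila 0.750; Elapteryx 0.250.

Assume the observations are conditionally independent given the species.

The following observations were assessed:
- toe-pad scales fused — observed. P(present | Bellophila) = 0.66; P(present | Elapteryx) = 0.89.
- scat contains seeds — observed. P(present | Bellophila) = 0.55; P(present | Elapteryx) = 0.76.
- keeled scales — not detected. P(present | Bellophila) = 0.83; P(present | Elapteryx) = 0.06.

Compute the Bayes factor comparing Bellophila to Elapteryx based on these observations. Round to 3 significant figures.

Take the product of per-observation likelihoods under each hypothesis (using 1 − P(present | H) for each absent observation), then divide.
  Bellophila: 0.66 × 0.55 × (1 − 0.83) = 0.06171
  Elapteryx: 0.89 × 0.76 × (1 − 0.06) = 0.63582
Bayes factor = 0.06171 / 0.63582 ≈ 0.0971

0.0971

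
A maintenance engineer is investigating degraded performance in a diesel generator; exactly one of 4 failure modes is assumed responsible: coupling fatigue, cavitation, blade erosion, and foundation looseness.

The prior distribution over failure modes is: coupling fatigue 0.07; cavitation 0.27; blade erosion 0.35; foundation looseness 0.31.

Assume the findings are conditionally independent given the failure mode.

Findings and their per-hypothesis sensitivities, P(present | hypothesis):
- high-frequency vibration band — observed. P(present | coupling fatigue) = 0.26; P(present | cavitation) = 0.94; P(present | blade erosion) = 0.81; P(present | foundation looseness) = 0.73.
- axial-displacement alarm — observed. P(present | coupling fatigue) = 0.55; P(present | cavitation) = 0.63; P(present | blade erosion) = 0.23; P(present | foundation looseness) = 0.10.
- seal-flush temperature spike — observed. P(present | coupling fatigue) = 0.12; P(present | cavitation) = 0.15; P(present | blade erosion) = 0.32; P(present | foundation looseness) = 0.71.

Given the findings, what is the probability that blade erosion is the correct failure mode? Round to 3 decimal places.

For each hypothesis, the unnormalized posterior weight is prior × product of the finding likelihoods:
  coupling fatigue: 0.07 × 0.26 × 0.55 × 0.12 = 0.0012012
  cavitation: 0.27 × 0.94 × 0.63 × 0.15 = 0.023984
  blade erosion: 0.35 × 0.81 × 0.23 × 0.32 = 0.020866
  foundation looseness: 0.31 × 0.73 × 0.10 × 0.71 = 0.016067
The unnormalized weights sum to 0.062118.
P(blade erosion | evidence) = 0.020866 / 0.062118 ≈ 0.336.

0.336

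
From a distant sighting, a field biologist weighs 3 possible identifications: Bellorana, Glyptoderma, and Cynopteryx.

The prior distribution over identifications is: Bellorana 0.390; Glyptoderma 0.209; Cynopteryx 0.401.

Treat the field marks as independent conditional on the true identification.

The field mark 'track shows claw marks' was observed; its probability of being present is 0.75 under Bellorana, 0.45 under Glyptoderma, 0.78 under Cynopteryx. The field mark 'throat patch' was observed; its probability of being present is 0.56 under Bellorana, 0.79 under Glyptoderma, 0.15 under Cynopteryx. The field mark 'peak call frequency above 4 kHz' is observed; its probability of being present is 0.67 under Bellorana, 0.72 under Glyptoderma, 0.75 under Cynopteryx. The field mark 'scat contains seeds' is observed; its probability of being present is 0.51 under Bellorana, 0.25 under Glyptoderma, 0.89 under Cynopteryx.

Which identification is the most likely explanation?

Bellorana

Multiply each prior by the joint likelihood of the field mark pattern:
  Bellorana: 0.390 × 0.75 × 0.56 × 0.67 × 0.51 = 0.05597
  Glyptoderma: 0.209 × 0.45 × 0.79 × 0.72 × 0.25 = 0.013374
  Cynopteryx: 0.401 × 0.78 × 0.15 × 0.75 × 0.89 = 0.031317
Marginal likelihood of the evidence = 0.10066.
P(Bellorana | evidence) ≈ 0.05597 / 0.10066 ≈ 0.556
P(Glyptoderma | evidence) ≈ 0.013374 / 0.10066 ≈ 0.133
P(Cynopteryx | evidence) ≈ 0.031317 / 0.10066 ≈ 0.311
The largest is 0.556, so Bellorana is most probable.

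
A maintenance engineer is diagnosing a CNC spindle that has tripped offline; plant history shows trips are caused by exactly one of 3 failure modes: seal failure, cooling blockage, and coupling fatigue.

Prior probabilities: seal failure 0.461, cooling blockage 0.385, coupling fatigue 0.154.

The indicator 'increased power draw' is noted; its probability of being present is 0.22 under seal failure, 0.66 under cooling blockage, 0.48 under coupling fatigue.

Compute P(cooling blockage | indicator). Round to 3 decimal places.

0.592

By Bayes' rule, the unnormalized weight for each hypothesis is prior × likelihood:
  seal failure: 0.461 × 0.22 = 0.10142
  cooling blockage: 0.385 × 0.66 = 0.2541
  coupling fatigue: 0.154 × 0.48 = 0.07392
Marginal likelihood of the evidence = 0.42944.
P(cooling blockage | evidence) = 0.2541 / 0.42944 ≈ 0.592.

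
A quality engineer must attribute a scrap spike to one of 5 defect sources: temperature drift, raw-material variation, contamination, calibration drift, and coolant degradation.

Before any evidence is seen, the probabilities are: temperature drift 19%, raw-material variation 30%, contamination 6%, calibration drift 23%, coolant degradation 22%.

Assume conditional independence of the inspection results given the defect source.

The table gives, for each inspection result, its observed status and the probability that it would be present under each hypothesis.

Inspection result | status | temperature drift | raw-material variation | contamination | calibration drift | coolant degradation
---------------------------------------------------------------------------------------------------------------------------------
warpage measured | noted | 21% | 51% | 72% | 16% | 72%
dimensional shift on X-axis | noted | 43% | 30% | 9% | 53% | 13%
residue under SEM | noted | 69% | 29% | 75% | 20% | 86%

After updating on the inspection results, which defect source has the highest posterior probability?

coolant degradation

Multiply each prior by the joint likelihood of the inspection result pattern:
  temperature drift: 0.19 × 0.21 × 0.43 × 0.69 = 0.011838
  raw-material variation: 0.30 × 0.51 × 0.30 × 0.29 = 0.013311
  contamination: 0.06 × 0.72 × 0.09 × 0.75 = 0.002916
  calibration drift: 0.23 × 0.16 × 0.53 × 0.20 = 0.0039008
  coolant degradation: 0.22 × 0.72 × 0.13 × 0.86 = 0.017709
Normalizing constant Z = 0.011838 + 0.013311 + 0.002916 + 0.0039008 + 0.017709 = 0.049675.
P(temperature drift | evidence) ≈ 0.011838 / 0.049675 ≈ 0.238
P(raw-material variation | evidence) ≈ 0.013311 / 0.049675 ≈ 0.268
P(contamination | evidence) ≈ 0.002916 / 0.049675 ≈ 0.059
P(calibration drift | evidence) ≈ 0.0039008 / 0.049675 ≈ 0.079
P(coolant degradation | evidence) ≈ 0.017709 / 0.049675 ≈ 0.356
The largest is 0.356, so coolant degradation is most probable.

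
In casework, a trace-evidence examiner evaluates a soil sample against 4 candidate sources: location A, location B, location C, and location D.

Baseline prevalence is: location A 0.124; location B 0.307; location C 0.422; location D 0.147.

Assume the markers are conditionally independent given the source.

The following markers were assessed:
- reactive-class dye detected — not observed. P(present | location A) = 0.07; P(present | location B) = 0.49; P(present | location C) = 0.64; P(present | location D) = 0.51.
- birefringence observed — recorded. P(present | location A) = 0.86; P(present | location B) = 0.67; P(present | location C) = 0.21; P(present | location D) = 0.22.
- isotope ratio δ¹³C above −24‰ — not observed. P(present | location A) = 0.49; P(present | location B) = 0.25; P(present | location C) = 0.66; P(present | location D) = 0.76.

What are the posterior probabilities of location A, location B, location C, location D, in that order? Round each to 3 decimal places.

0.351, 0.547, 0.075, 0.026

Multiply each prior by the joint likelihood of the marker pattern (using 1 − P(present | H) for each absent marker):
  location A: 0.124 × (1 − 0.07) × 0.86 × (1 − 0.49) = 0.050579
  location B: 0.307 × (1 − 0.49) × 0.67 × (1 − 0.25) = 0.078676
  location C: 0.422 × (1 − 0.64) × 0.21 × (1 − 0.66) = 0.010847
  location D: 0.147 × (1 − 0.51) × 0.22 × (1 − 0.76) = 0.0038032
Marginal likelihood of the evidence = 0.14391.
P(location A | evidence) = 0.050579 / 0.14391 ≈ 0.351
P(location B | evidence) = 0.078676 / 0.14391 ≈ 0.547
P(location C | evidence) = 0.010847 / 0.14391 ≈ 0.075
P(location D | evidence) = 0.0038032 / 0.14391 ≈ 0.026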